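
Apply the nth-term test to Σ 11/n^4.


lim(n→∞) 11/n^4 = 0
lim aₙ = 0 → nth-term test is INCONCLUSIVE
(Need other tests; this is actually a convergent p-series with p=4 > 1)

Inconclusive (lim aₙ = 0; need another test)


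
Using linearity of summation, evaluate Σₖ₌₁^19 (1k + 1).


Σ(1k+1) = 1·Σk + 1·n
= 1·190 + 1·19
= 190 + 19 = 209

Σ = 209


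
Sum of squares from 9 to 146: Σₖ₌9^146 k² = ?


Σₖ₌9^146 k² = Σₖ₌₁^146 k² − Σₖ₌₁^8 k²
= 146·147·293/6 − 8·9·17/6
= 1048061 − 204 = 1047857

Σk² = 1047857


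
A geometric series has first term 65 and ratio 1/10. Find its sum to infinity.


S∞ = a₁/(1-r) = 65/(1 - 1/10)
= 65/(9/10)
= 650/9

S∞ = 650/9


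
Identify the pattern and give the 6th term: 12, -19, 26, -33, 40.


Pattern: alternating sign, magnitude arithmetic (d=7)
Terms: 12, -19, 26, -33, 40
Next term = -47

Next term = -47


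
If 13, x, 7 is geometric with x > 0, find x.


GM = √(13×7) = √91 = 9.5394

GM = 9.5394


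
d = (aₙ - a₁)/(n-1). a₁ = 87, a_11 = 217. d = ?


d = (aₙ - a₁)/(n-1)
= (217 - 87)/(11-1)
= 130/10 = 13

d = 13


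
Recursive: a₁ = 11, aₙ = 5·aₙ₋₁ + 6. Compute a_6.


Computing step by step:
a_1 = 11
a_2 = 61
a_3 = 311
a_4 = 1561
a_5 = 7811
a_6 = 39061


a_6 = 39061


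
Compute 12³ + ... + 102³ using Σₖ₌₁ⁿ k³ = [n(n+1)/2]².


Σₖ₌12^102 k³ = [102·103/2]² − [11·12/2]²
= 27594009 − 4356 = 27589653

Σk³ = 27589653


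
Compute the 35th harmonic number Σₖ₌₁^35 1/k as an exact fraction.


H_35 = 1/1 + 1/2 + 1/3 + ... + 1/35
= 54437269998109/13127595717600
≈ 4.1468

H_35 = 54437269998109/13127595717600 ≈ 4.1468


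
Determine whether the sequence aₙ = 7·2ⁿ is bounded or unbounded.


aₙ = 7·2ⁿ → as n→∞, aₙ→∞ (since base 2 > 1)
No finite upper bound exists
The sequence is UNBOUNDED

Unbounded (aₙ → ∞ as n → ∞)


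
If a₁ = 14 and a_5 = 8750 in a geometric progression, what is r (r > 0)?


r^(n-1) = aₙ/a₁
r^4 = 8750/14 = 625
r = 625^(1/4)
= ±5; taking r > 0 gives r = 5

r = 5


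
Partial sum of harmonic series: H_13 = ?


H_13 = 1/1 + 1/2 + 1/3 + ... + 1/13
= 1145993/360360
≈ 3.1801

H_13 = 1145993/360360 ≈ 3.1801


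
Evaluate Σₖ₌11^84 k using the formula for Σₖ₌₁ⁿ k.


Σₖ₌11^84 k = Σₖ₌₁^84 k − Σₖ₌₁^10 k
= 84·85/2 − 10·11/2
= 3570 − 55 = 3515

Σk = 3515


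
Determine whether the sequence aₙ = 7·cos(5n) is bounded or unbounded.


For all n, -1 ≤ cos(5n) ≤ 1, so -7 ≤ 7·cos(5n) ≤ 7
Lower bound: -7, Upper bound: 7
The sequence IS bounded

Bounded (-7 ≤ aₙ ≤ 7)


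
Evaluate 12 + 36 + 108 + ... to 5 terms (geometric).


Sₙ = 12×(3^5 - 1)/(3 - 1)
= 12×(243 - 1)/2
= 12×242/2
= 1452

S_5 = 1452


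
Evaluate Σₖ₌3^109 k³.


Σₖ₌3^109 k³ = [109·110/2]² − [2·3/2]²
= 35940025 − 9 = 35940016

Σk³ = 35940016


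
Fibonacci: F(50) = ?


Fibonacci sequence: 1, 1, 2, 3, 5, 8, 13, 21, 34, 55, 89, ...
F(50) = 12586269025

F(50) = 12586269025


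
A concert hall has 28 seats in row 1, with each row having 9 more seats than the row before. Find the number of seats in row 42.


aₙ = a₁ + (n-1)d
= 28 + (42-1)×9
= 28 + 369
= 397

a_42 = 397


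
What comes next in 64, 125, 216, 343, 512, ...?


Pattern: perfect cubes: n³
Terms: 64, 125, 216, 343, 512
Next term = 729

Next term = 729


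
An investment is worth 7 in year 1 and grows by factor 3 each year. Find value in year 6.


aₙ = a₁·r^(n-1)
= 7×3^5
= 7×243
= 1701

a_6 = 1701


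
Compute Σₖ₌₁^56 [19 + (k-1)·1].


aₙ = 19 + (56-1)×1 = 74
Sₙ = n(a₁+aₙ)/2 = 56×(19+74)/2
= 56×93/2 = 2604

S_56 = 2604


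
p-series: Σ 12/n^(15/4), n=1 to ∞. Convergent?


p-series test: Σ c/n^p converges if p > 1, diverges if p ≤ 1 (constant c > 0 doesn't affect convergence).
p = 15/4
15/4 > 1 → CONVERGES

Converges (p = 15/4 > 1)


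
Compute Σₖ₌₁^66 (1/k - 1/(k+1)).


Telescoping: adjacent terms cancel.
= 1/1 - 1/67
= 1 - 1/67 = 66/67

Sum = 66/67


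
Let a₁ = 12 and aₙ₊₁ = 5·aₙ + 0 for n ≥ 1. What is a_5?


Computing step by step:
a_1 = 12
a_2 = 60
a_3 = 300
a_4 = 1500
a_5 = 7500


a_5 = 7500


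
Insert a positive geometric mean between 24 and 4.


GM = √(24×4) = √96 = 9.798

GM = 9.798


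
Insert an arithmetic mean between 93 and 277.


AM = (93 + 277)/2 = 370/2 = 185

AM = 185


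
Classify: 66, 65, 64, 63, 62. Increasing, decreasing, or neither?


Differences: -1, -1, -1, -1
All differences < 0 → strictly DECREASING

Monotonically decreasing


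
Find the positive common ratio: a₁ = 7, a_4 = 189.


r^(n-1) = aₙ/a₁
r^3 = 189/7 = 27
r = 27^(1/3)
= 3

r = 3


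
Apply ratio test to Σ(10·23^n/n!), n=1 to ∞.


aₙ = 10·23^n/n!
a_{n+1}/aₙ = 23^(n+1)/(n+1)! × n!/23^n  (constant 10 cancels)
= 23/(n+1)
L = lim(n→∞) 23/(n+1) = 0
L < 1 → series CONVERGES

Converges (ratio test: L = 0 < 1)


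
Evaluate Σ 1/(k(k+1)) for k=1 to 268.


1/(k(k+1)) = 1/k - 1/(k+1) (partial fractions)
Telescoping: Σ = 1 - 1/269 = 268/269

Sum = 268/269


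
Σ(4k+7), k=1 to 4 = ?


Σ(4k+7) = 4·Σk + 7·n
= 4·10 + 7·4
= 40 + 28 = 68

Σ = 68


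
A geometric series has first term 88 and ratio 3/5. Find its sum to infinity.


S∞ = a₁/(1-r) = 88/(1 - 3/5)
= 88/(2/5)
= 220

S∞ = 220


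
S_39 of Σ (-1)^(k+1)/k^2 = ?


S = 1 - 1/4 + 1/9 - 1/16 + 1/25 - 1/36 + 1/49 - 1/64 ± ...
= 0.8228
(Full series converges to +π²/12 ≈ +0.8225)

S_39 = 0.8228


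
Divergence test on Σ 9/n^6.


lim(n→∞) 9/n^6 = 0
lim aₙ = 0 → nth-term test is INCONCLUSIVE
(Need other tests; this is actually a convergent p-series with p=6 > 1)

Inconclusive (lim aₙ = 0; need another test)


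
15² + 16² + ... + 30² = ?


Σₖ₌15^30 k² = Σₖ₌₁^30 k² − Σₖ₌₁^14 k²
= 30·31·61/6 − 14·15·29/6
= 9455 − 1015 = 8440

Σk² = 8440


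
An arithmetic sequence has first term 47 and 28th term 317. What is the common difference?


d = (aₙ - a₁)/(n-1)
= (317 - 47)/(28-1)
= 270/27 = 10

d = 10


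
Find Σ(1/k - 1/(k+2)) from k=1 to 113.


Telescoping with gap 2: two head and two tail terms survive.
= (1 + 1/2) - (1/114 + 1/115)
= 3/2 - 1/114 - 1/115 = 9718/6555

Sum = 9718/6555


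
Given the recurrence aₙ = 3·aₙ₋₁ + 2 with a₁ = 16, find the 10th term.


Computing step by step:
a_1 = 16
a_2 = 50
a_3 = 152
a_4 = 458
a_5 = 1376
a_6 = 4130
a_7 = 12392
a_8 = 37178
a_9 = 111536
a_10 = 334610


a_10 = 334610


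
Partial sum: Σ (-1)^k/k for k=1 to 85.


S = -1 + 1/2 - 1/3 + 1/4 - 1/5 + 1/6 - 1/7 + 1/8 ± ...
= -0.699
(Full series converges to -ln(2) ≈ -0.6931)

S_85 = -0.699


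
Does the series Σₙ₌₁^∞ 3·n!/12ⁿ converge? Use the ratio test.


aₙ = 3·n!/12^n
a_{n+1}/aₙ = (n+1)!/12^(n+1) × 12^n/n!  (constant 3 cancels)
= (n+1)/12
L = lim(n→∞) (n+1)/12 = ∞
L > 1 → series DIVERGES

Diverges (ratio test: L = ∞ > 1)


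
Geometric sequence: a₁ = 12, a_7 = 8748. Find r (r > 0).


r^(n-1) = aₙ/a₁
r^6 = 8748/12 = 729
r = 729^(1/6)
= ±3; taking r > 0 gives r = 3

r = 3


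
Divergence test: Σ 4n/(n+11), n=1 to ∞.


lim(n→∞) 4n/(n+11) = 4/1 = 4  (divide numerator and denominator by n)
lim aₙ = 4 ≠ 0 → series DIVERGES

Diverges (lim aₙ = 4 ≠ 0)


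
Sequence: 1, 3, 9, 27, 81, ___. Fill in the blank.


Pattern: geometric (r=3)
Terms: 1, 3, 9, 27, 81
Next term = 243

Next term = 243


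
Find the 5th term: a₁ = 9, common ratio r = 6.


aₙ = a₁·r^(n-1)
= 9×6^4
= 9×1296
= 11664

a_5 = 11664


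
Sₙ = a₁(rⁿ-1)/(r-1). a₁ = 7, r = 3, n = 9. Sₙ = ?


Sₙ = 7×(3^9 - 1)/(3 - 1)
= 7×(19683 - 1)/2
= 7×19682/2
= 68887

S_9 = 68887


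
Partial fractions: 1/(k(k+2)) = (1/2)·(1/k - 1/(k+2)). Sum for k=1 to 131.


1/(k(k+2)) = (1/2)·(1/k - 1/(k+2)) (partial fractions)
Telescoping: Σ = (1/2)·(1 + 1/2 - 1/132 - 1/133) = 26069/35112

Sum = 26069/35112


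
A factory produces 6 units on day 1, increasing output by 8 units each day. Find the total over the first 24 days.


aₙ = 6 + (24-1)×8 = 190
Sₙ = n(a₁+aₙ)/2 = 24×(6+190)/2
= 24×196/2 = 2352

S_24 = 2352


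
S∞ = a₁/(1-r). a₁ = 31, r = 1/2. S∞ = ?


S∞ = a₁/(1-r) = 31/(1 - 1/2)
= 31/(1/2)
= 62

S∞ = 62


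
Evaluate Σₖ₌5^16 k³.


Σₖ₌5^16 k³ = [16·17/2]² − [4·5/2]²
= 18496 − 100 = 18396

Σk³ = 18396


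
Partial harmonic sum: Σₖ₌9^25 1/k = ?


Σₖ₌9^25 1/k = 1/9 + 1/10 + 1/11 + ... + 1/25
= 9799140457/8923714800
≈ 1.0981

Sum = 9799140457/8923714800 ≈ 1.0981


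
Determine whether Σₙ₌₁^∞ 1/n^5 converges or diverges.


p-series test: Σ c/n^p converges if p > 1, diverges if p ≤ 1 (constant c > 0 doesn't affect convergence).
p = 5
5 > 1 → CONVERGES

Converges (p = 5 > 1)


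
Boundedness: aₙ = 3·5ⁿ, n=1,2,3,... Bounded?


aₙ = 3·5ⁿ → as n→∞, aₙ→∞ (since base 5 > 1)
No finite upper bound exists
The sequence is UNBOUNDED

Unbounded (aₙ → ∞ as n → ∞)


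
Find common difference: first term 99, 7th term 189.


d = (aₙ - a₁)/(n-1)
= (189 - 99)/(7-1)
= 90/6 = 15

d = 15


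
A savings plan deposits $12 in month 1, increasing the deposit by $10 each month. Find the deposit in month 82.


aₙ = a₁ + (n-1)d
= 12 + (82-1)×10
= 12 + 810
= 822

a_82 = 822


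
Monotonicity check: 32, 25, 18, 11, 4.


Differences: -7, -7, -7, -7
All differences < 0 → strictly DECREASING

Monotonically decreasing


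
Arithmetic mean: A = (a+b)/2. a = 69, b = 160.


AM = (69 + 160)/2 = 229/2 = 114.5

AM = 114.5


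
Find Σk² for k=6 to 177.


Σₖ₌6^177 k² = Σₖ₌₁^177 k² − Σₖ₌₁^5 k²
= 177·178·355/6 − 5·6·11/6
= 1864105 − 55 = 1864050

Σk² = 1864050


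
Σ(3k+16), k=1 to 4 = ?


Σ(3k+16) = 3·Σk + 16·n
= 3·10 + 16·4
= 30 + 64 = 94

Σ = 94


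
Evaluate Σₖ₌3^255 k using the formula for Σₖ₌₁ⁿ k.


Σₖ₌3^255 k = Σₖ₌₁^255 k − Σₖ₌₁^2 k
= 255·256/2 − 2·3/2
= 32640 − 3 = 32637

Σk = 32637


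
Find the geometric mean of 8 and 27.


GM = √(8×27) = √216 = 14.6969

GM = 14.6969


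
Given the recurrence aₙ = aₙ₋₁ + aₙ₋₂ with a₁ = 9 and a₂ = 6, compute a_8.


Computing iteratively: 9, 6, 15, 21, 36, 57, 93, 150
a_8 = 150

a_8 = 150


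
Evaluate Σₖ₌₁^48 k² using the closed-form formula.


n = 48
n(n+1)(2n+1)/6 = 48×49×97/6
= 228144/6 = 38024

Σk² = 38024


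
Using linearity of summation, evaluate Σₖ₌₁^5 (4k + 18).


Σ(4k+18) = 4·Σk + 18·n
= 4·15 + 18·5
= 60 + 90 = 150

Σ = 150


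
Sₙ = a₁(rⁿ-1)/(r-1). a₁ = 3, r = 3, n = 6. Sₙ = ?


Sₙ = 3×(3^6 - 1)/(3 - 1)
= 3×(729 - 1)/2
= 3×728/2
= 1092

S_6 = 1092


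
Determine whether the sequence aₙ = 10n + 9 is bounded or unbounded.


aₙ = 10n + 9 → as n→∞, aₙ→∞
No finite upper bound exists
The sequence is UNBOUNDED

Unbounded (aₙ → ∞ as n → ∞)


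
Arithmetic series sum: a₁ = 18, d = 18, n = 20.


aₙ = 18 + (20-1)×18 = 360
Sₙ = n(a₁+aₙ)/2 = 20×(18+360)/2
= 20×378/2 = 3780

S_20 = 3780


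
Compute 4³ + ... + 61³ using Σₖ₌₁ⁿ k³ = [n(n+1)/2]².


Σₖ₌4^61 k³ = [61·62/2]² − [3·4/2]²
= 3575881 − 36 = 3575845

Σk³ = 3575845


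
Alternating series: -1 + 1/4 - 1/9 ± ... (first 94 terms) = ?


S = -1 + 1/4 - 1/9 + 1/16 - 1/25 + 1/36 - 1/49 + 1/64 ± ...
= -0.8224
(Full series converges to -π²/12 ≈ -0.8225)

S_94 = -0.8224


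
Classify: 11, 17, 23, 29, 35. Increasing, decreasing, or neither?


Differences: 6, 6, 6, 6
All differences > 0 → strictly INCREASING

Monotonically increasing


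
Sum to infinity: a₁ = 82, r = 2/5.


S∞ = a₁/(1-r) = 82/(1 - 2/5)
= 82/(3/5)
= 410/3

S∞ = 410/3


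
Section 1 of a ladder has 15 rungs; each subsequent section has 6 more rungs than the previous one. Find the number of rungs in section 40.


aₙ = a₁ + (n-1)d
= 15 + (40-1)×6
= 15 + 234
= 249

a_40 = 249


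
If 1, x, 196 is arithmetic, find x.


AM = (1 + 196)/2 = 197/2 = 98.5

AM = 98.5


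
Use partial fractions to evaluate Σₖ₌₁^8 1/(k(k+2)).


1/(k(k+2)) = (1/2)·(1/k - 1/(k+2)) (partial fractions)
Telescoping: Σ = (1/2)·(1 + 1/2 - 1/9 - 1/10) = 29/45

Sum = 29/45


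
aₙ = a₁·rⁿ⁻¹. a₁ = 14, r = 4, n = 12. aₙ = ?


aₙ = a₁·r^(n-1)
= 14×4^11
= 14×4194304
= 58720256

a_12 = 58720256


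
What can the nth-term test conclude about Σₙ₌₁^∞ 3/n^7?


lim(n→∞) 3/n^7 = 0
lim aₙ = 0 → nth-term test is INCONCLUSIVE
(Need other tests; this is actually a convergent p-series with p=7 > 1)

Inconclusive (lim aₙ = 0; need another test)


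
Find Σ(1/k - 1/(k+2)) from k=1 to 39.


Telescoping with gap 2: two head and two tail terms survive.
= (1 + 1/2) - (1/40 + 1/41)
= 3/2 - 1/40 - 1/41 = 2379/1640

Sum = 2379/1640


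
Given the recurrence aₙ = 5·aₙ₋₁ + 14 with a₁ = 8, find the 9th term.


Computing step by step:
a_1 = 8
a_2 = 54
a_3 = 284
a_4 = 1434
a_5 = 7184
a_6 = 35934
a_7 = 179684
a_8 = 898434
a_9 = 4492184


a_9 = 4492184


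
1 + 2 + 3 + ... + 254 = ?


n(n+1)/2 = 254×255/2 = 64770/2 = 32385

Σk = 32385


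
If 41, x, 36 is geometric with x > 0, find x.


GM = √(41×36) = √1476 = 38.4187

GM = 38.4187


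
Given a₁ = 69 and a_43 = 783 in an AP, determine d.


d = (aₙ - a₁)/(n-1)
= (783 - 69)/(43-1)
= 714/42 = 17

d = 17


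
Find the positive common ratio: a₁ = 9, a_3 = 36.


r^(n-1) = aₙ/a₁
r^2 = 36/9 = 4
r = 4^(1/2)
= ±2; taking r > 0 gives r = 2

r = 2


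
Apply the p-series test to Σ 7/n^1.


p-series test: Σ c/n^p converges if p > 1, diverges if p ≤ 1 (constant c > 0 doesn't affect convergence).
p = 1
1 ≤ 1 → DIVERGES

Diverges (p = 1 ≤ 1)


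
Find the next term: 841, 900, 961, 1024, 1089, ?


Pattern: perfect squares: n²
Terms: 841, 900, 961, 1024, 1089
Next term = 1156

Next term = 1156


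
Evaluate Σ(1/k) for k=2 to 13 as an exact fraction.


Σₖ₌2^13 1/k = 1/2 + 1/3 + 1/4 + ... + 1/13
= 785633/360360
≈ 2.1801

Sum = 785633/360360 ≈ 2.1801


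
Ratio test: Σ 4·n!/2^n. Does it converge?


aₙ = 4·n!/2^n
a_{n+1}/aₙ = (n+1)!/2^(n+1) × 2^n/n!  (constant 4 cancels)
= (n+1)/2
L = lim(n→∞) (n+1)/2 = ∞
L > 1 → series DIVERGES

Diverges (ratio test: L = ∞ > 1)


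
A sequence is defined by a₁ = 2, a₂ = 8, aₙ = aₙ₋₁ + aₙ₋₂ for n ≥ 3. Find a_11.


Computing iteratively: 2, 8, 10, 18, 28, 46, 74, 120, 194, 314, 508
a_11 = 508

a_11 = 508


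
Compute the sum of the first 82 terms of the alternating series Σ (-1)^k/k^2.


S = -1 + 1/4 - 1/9 + 1/16 - 1/25 + 1/36 - 1/49 + 1/64 ± ...
= -0.8224
(Full series converges to -π²/12 ≈ -0.8225)

S_82 = -0.8224


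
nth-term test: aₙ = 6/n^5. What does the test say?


lim(n→∞) 6/n^5 = 0
lim aₙ = 0 → nth-term test is INCONCLUSIVE
(Need other tests; this is actually a convergent p-series with p=5 > 1)

Inconclusive (lim aₙ = 0; need another test)


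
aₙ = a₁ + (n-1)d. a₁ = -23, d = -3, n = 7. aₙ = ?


aₙ = a₁ + (n-1)d
= -23 + (7-1)×-3
= -23 - 18
= -41

a_7 = -41


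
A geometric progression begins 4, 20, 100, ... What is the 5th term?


aₙ = a₁·r^(n-1)
= 4×5^4
= 4×625
= 2500

a_5 = 2500


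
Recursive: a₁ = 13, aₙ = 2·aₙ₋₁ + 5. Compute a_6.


Computing step by step:
a_1 = 13
a_2 = 31
a_3 = 67
a_4 = 139
a_5 = 283
a_6 = 571


a_6 = 571


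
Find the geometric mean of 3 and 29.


GM = √(3×29) = √87 = 9.3274

GM = 9.3274


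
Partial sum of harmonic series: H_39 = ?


H_39 = 1/1 + 1/2 + 1/3 + ... + 1/39
= 2066035355155033/485721041551200
≈ 4.2535

H_39 = 2066035355155033/485721041551200 ≈ 4.2535


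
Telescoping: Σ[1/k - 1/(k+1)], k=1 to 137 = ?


Telescoping: adjacent terms cancel.
= 1/1 - 1/138
= 1 - 1/138 = 137/138

Sum = 137/138


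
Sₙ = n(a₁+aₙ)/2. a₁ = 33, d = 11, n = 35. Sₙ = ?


aₙ = 33 + (35-1)×11 = 407
Sₙ = n(a₁+aₙ)/2 = 35×(33+407)/2
= 35×440/2 = 7700

S_35 = 7700


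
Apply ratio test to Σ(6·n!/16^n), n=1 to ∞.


aₙ = 6·n!/16^n
a_{n+1}/aₙ = (n+1)!/16^(n+1) × 16^n/n!  (constant 6 cancels)
= (n+1)/16
L = lim(n→∞) (n+1)/16 = ∞
L > 1 → series DIVERGES

Diverges (ratio test: L = ∞ > 1)


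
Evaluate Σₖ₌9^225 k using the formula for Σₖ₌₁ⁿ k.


Σₖ₌9^225 k = Σₖ₌₁^225 k − Σₖ₌₁^8 k
= 225·226/2 − 8·9/2
= 25425 − 36 = 25389

Σk = 25389


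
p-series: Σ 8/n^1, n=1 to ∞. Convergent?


p-series test: Σ c/n^p converges if p > 1, diverges if p ≤ 1 (constant c > 0 doesn't affect convergence).
p = 1
1 ≤ 1 → DIVERGES

Diverges (p = 1 ≤ 1)


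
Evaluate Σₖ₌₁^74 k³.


n(n+1)/2 = 74×75/2 = 2775
Σk³ = 2775² = 7700625

Σk³ = 7700625


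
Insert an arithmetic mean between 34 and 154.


AM = (34 + 154)/2 = 188/2 = 94

AM = 94


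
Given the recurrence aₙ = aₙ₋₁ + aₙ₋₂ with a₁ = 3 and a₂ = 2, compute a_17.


Computing iteratively: 3, 2, 5, 7, 12, 19, 31, 50, 81, 131, 212, 343, ...
a_17 = 3804

a_17 = 3804


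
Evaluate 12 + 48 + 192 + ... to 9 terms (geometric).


Sₙ = 12×(4^9 - 1)/(4 - 1)
= 12×(262144 - 1)/3
= 12×262143/3
= 1048572

S_9 = 1048572


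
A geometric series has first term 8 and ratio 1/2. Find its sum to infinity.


S∞ = a₁/(1-r) = 8/(1 - 1/2)
= 8/(1/2)
= 16

S∞ = 16


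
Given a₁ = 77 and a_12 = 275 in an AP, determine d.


d = (aₙ - a₁)/(n-1)
= (275 - 77)/(12-1)
= 198/11 = 18

d = 18


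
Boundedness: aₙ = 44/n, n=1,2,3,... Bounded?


a₁ = 44, a₂ = 44/2, a₃ = 44/3, ...
0 < aₙ ≤ 44 for all n ≥ 1
Lower bound: 0, Upper bound: 44
The sequence IS bounded

Bounded (0 < aₙ ≤ 44)


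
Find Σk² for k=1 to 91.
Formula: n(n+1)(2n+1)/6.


n = 91
n(n+1)(2n+1)/6 = 91×92×183/6
= 1532076/6 = 255346

Σk² = 255346


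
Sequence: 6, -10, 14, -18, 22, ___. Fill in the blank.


Pattern: alternating sign, magnitude arithmetic (d=4)
Terms: 6, -10, 14, -18, 22
Next term = -26

Next term = -26


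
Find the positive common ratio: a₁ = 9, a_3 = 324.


r^(n-1) = aₙ/a₁
r^2 = 324/9 = 36
r = 36^(1/2)
= ±6; taking r > 0 gives r = 6

r = 6


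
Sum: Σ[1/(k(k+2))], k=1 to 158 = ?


1/(k(k+2)) = (1/2)·(1/k - 1/(k+2)) (partial fractions)
Telescoping: Σ = (1/2)·(1 + 1/2 - 1/159 - 1/160) = 37841/50880

Sum = 37841/50880


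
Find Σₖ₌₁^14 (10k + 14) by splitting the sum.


Σ(10k+14) = 10·Σk + 14·n
= 10·105 + 14·14
= 1050 + 196 = 1246

Σ = 1246


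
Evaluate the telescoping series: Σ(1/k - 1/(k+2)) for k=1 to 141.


Telescoping with gap 2: two head and two tail terms survive.
= (1 + 1/2) - (1/142 + 1/143)
= 3/2 - 1/142 - 1/143 = 15087/10153

Sum = 15087/10153


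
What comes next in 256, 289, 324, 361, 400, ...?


Pattern: perfect squares: n²
Terms: 256, 289, 324, 361, 400
Next term = 441

Next term = 441


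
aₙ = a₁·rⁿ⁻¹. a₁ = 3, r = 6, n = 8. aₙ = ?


aₙ = a₁·r^(n-1)
= 3×6^7
= 3×279936
= 839808

a_8 = 839808


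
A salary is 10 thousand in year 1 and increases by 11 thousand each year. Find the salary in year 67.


aₙ = a₁ + (n-1)d
= 10 + (67-1)×11
= 10 + 726
= 736

a_67 = 736


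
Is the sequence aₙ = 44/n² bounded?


a₁ = 44, a₂ = 44/4, a₃ = 44/9, ...
0 < aₙ ≤ 44 for all n ≥ 1
The sequence IS bounded

Bounded (0 < aₙ ≤ 44)


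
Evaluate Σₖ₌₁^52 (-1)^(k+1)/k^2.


S = 1 - 1/4 + 1/9 - 1/16 + 1/25 - 1/36 + 1/49 - 1/64 ± ...
= 0.8223
(Full series converges to +π²/12 ≈ +0.8225)

S_52 = 0.8223


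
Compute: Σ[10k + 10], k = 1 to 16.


Σ(10k+10) = 10·Σk + 10·n
= 10·136 + 10·16
= 1360 + 160 = 1520

Σ = 1520


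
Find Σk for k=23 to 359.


Σₖ₌23^359 k = Σₖ₌₁^359 k − Σₖ₌₁^22 k
= 359·360/2 − 22·23/2
= 64620 − 253 = 64367

Σk = 64367


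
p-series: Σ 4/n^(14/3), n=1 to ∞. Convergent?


p-series test: Σ c/n^p converges if p > 1, diverges if p ≤ 1 (constant c > 0 doesn't affect convergence).
p = 14/3
14/3 > 1 → CONVERGES

Converges (p = 14/3 > 1)


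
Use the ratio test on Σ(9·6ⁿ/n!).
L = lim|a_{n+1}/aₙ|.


aₙ = 9·6^n/n!
a_{n+1}/aₙ = 6^(n+1)/(n+1)! × n!/6^n  (constant 9 cancels)
= 6/(n+1)
L = lim(n→∞) 6/(n+1) = 0
L < 1 → series CONVERGES

Converges (ratio test: L = 0 < 1)


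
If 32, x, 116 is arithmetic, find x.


AM = (32 + 116)/2 = 148/2 = 74

AM = 74


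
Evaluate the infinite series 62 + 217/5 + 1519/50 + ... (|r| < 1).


S∞ = a₁/(1-r) = 62/(1 - 7/10)
= 62/(3/10)
= 620/3

S∞ = 620/3


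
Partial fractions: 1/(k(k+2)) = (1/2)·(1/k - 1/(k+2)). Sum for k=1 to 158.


1/(k(k+2)) = (1/2)·(1/k - 1/(k+2)) (partial fractions)
Telescoping: Σ = (1/2)·(1 + 1/2 - 1/159 - 1/160) = 37841/50880

Sum = 37841/50880


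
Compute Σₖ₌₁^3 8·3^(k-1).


Sₙ = 8×(3^3 - 1)/(3 - 1)
= 8×(27 - 1)/2
= 8×26/2
= 104

S_3 = 104


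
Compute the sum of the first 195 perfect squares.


n = 195
n(n+1)(2n+1)/6 = 195×196×391/6
= 14944020/6 = 2490670

Σk² = 2490670


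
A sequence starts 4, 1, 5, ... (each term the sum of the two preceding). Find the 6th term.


Computing iteratively: 4, 1, 5, 6, 11, 17
a_6 = 17

a_6 = 17


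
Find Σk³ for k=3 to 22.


Σₖ₌3^22 k³ = [22·23/2]² − [2·3/2]²
= 64009 − 9 = 64000

Σk³ = 64000


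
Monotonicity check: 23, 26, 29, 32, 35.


Differences: 3, 3, 3, 3
All differences > 0 → strictly INCREASING

Monotonically increasing


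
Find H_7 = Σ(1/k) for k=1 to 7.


H_7 = 1/1 + 1/2 + 1/3 + 1/4 + 1/5 + 1/6 + 1/7
= 363/140
≈ 2.5929

H_7 = 363/140 ≈ 2.5929


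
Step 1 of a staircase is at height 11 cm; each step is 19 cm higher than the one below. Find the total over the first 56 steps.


aₙ = 11 + (56-1)×19 = 1056
Sₙ = n(a₁+aₙ)/2 = 56×(11+1056)/2
= 56×1067/2 = 29876

S_56 = 29876


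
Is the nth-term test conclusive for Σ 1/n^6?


lim(n→∞) 1/n^6 = 0
lim aₙ = 0 → nth-term test is INCONCLUSIVE
(Need other tests; this is actually a convergent p-series with p=6 > 1)

Inconclusive (lim aₙ = 0; need another test)


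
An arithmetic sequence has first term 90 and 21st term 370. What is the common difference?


d = (aₙ - a₁)/(n-1)
= (370 - 90)/(21-1)
= 280/20 = 14

d = 14


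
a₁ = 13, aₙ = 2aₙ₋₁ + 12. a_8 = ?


Computing step by step:
a_1 = 13
a_2 = 38
a_3 = 88
a_4 = 188
a_5 = 388
a_6 = 788
a_7 = 1588
a_8 = 3188


a_8 = 3188


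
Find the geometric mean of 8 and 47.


GM = √(8×47) = √376 = 19.3907

GM = 19.3907


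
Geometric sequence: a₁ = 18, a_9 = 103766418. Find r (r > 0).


r^(n-1) = aₙ/a₁
r^8 = 103766418/18 = 5764801
r = 5764801^(1/8)
= ±7; taking r > 0 gives r = 7

r = 7


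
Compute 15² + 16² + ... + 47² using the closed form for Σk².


Σₖ₌15^47 k² = Σₖ₌₁^47 k² − Σₖ₌₁^14 k²
= 47·48·95/6 − 14·15·29/6
= 35720 − 1015 = 34705

Σk² = 34705


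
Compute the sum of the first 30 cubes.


n(n+1)/2 = 30×31/2 = 465
Σk³ = 465² = 216225

Σk³ = 216225


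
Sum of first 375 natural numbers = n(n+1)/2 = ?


n(n+1)/2 = 375×376/2 = 141000/2 = 70500

Σk = 70500


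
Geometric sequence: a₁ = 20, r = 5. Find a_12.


aₙ = a₁·r^(n-1)
= 20×5^11
= 20×48828125
= 976562500

a_12 = 976562500


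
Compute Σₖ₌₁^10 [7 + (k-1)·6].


aₙ = 7 + (10-1)×6 = 61
Sₙ = n(a₁+aₙ)/2 = 10×(7+61)/2
= 10×68/2 = 340

S_10 = 340


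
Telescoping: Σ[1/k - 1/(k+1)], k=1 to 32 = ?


Telescoping: adjacent terms cancel.
= 1/1 - 1/33
= 1 - 1/33 = 32/33

Sum = 32/33


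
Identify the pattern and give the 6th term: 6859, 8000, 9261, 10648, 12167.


Pattern: perfect cubes: n³
Terms: 6859, 8000, 9261, 10648, 12167
Next term = 13824

Next term = 13824


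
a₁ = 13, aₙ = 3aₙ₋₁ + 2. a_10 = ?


Computing step by step:
a_1 = 13
a_2 = 41
a_3 = 125
a_4 = 377
a_5 = 1133
a_6 = 3401
a_7 = 10205
a_8 = 30617
a_9 = 91853
a_10 = 275561


a_10 = 275561


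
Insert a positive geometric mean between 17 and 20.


GM = √(17×20) = √340 = 18.4391

GM = 18.4391


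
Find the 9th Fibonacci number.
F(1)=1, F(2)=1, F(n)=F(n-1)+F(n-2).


Fibonacci sequence: 1, 1, 2, 3, 5, 8, 13, 21, 34
F(9) = 34

F(9) = 34


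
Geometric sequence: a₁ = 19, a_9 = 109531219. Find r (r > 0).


r^(n-1) = aₙ/a₁
r^8 = 109531219/19 = 5764801
r = 5764801^(1/8)
= ±7; taking r > 0 gives r = 7

r = 7


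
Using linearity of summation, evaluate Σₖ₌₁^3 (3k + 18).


Σ(3k+18) = 3·Σk + 18·n
= 3·6 + 18·3
= 18 + 54 = 72

Σ = 72


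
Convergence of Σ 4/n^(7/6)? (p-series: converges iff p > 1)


p-series test: Σ c/n^p converges if p > 1, diverges if p ≤ 1 (constant c > 0 doesn't affect convergence).
p = 7/6
7/6 > 1 → CONVERGES

Converges (p = 7/6 > 1)


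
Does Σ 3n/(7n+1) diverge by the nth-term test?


lim(n→∞) 3n/(7n+1) = 3/7 = 3/7  (divide numerator and denominator by n)
lim aₙ = 3/7 ≠ 0 → series DIVERGES

Diverges (lim aₙ = 3/7 ≠ 0)


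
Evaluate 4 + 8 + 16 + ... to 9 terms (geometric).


Sₙ = 4×(2^9 - 1)/(2 - 1)
= 4×(512 - 1)/1
= 4×511/1
= 2044

S_9 = 2044


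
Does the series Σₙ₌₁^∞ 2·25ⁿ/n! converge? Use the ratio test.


aₙ = 2·25^n/n!
a_{n+1}/aₙ = 25^(n+1)/(n+1)! × n!/25^n  (constant 2 cancels)
= 25/(n+1)
L = lim(n→∞) 25/(n+1) = 0
L < 1 → series CONVERGES

Converges (ratio test: L = 0 < 1)


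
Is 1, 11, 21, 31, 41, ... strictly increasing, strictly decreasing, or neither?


Differences: 10, 10, 10, 10
All differences > 0 → strictly INCREASING

Monotonically increasing


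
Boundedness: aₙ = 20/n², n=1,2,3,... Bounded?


a₁ = 20, a₂ = 20/4, a₃ = 20/9, ...
0 < aₙ ≤ 20 for all n ≥ 1
The sequence IS bounded

Bounded (0 < aₙ ≤ 20)


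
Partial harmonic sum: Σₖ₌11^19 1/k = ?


Σₖ₌11^19 1/k = 1/11 + 1/12 + 1/13 + 1/14 + 1/15 + 1/16 + 1/17 + 1/18 + 1/19
= 144045379/232792560
≈ 0.6188

Sum = 144045379/232792560 ≈ 0.6188


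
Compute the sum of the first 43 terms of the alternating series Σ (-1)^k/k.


S = -1 + 1/2 - 1/3 + 1/4 - 1/5 + 1/6 - 1/7 + 1/8 ± ...
= -0.7046
(Full series converges to -ln(2) ≈ -0.6931)

S_43 = -0.7046


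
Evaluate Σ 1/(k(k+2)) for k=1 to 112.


1/(k(k+2)) = (1/2)·(1/k - 1/(k+2)) (partial fractions)
Telescoping: Σ = (1/2)·(1 + 1/2 - 1/113 - 1/114) = 4774/6441

Sum = 4774/6441


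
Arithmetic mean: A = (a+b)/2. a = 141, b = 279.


AM = (141 + 279)/2 = 420/2 = 210

AM = 210


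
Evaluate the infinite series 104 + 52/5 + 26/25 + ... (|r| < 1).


S∞ = a₁/(1-r) = 104/(1 - 1/10)
= 104/(9/10)
= 1040/9

S∞ = 1040/9


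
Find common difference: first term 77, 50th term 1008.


d = (aₙ - a₁)/(n-1)
= (1008 - 77)/(50-1)
= 931/49 = 19

d = 19


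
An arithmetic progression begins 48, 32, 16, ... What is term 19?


aₙ = a₁ + (n-1)d
= 48 + (19-1)×-16
= 48 - 288
= -240

a_19 = -240


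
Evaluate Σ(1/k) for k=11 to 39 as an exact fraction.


Σₖ₌11^39 1/k = 1/11 + 1/12 + 1/13 + ... + 1/39
= 91910549166739/69388720221600
≈ 1.3246

Sum = 91910549166739/69388720221600 ≈ 1.3246


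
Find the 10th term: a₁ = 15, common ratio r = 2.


aₙ = a₁·r^(n-1)
= 15×2^9
= 15×512
= 7680

a_10 = 7680


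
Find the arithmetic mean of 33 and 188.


AM = (33 + 188)/2 = 221/2 = 110.5

AM = 110.5


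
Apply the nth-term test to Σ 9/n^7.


lim(n→∞) 9/n^7 = 0
lim aₙ = 0 → nth-term test is INCONCLUSIVE
(Need other tests; this is actually a convergent p-series with p=7 > 1)

Inconclusive (lim aₙ = 0; need another test)


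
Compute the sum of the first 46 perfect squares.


n = 46
n(n+1)(2n+1)/6 = 46×47×93/6
= 201066/6 = 33511

Σk² = 33511


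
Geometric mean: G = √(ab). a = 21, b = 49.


GM = √(21×49) = √1029 = 32.078

GM = 32.078


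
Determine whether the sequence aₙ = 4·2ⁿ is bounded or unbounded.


aₙ = 4·2ⁿ → as n→∞, aₙ→∞ (since base 2 > 1)
No finite upper bound exists
The sequence is UNBOUNDED

Unbounded (aₙ → ∞ as n → ∞)


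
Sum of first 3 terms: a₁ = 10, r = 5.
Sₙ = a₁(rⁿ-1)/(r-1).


Sₙ = 10×(5^3 - 1)/(5 - 1)
= 10×(125 - 1)/4
= 10×124/4
= 310

S_3 = 310


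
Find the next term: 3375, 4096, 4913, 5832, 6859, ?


Pattern: perfect cubes: n³
Terms: 3375, 4096, 4913, 5832, 6859
Next term = 8000

Next term = 8000


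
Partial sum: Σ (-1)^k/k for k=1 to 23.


S = -1 + 1/2 - 1/3 + 1/4 - 1/5 + 1/6 - 1/7 + 1/8 ± ...
= -0.7144
(Full series converges to -ln(2) ≈ -0.6931)

S_23 = -0.7144


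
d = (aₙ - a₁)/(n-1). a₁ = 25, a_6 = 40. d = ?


d = (aₙ - a₁)/(n-1)
= (40 - 25)/(6-1)
= 15/5 = 3

d = 3


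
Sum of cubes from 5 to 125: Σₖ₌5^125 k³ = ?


Σₖ₌5^125 k³ = [125·126/2]² − [4·5/2]²
= 62015625 − 100 = 62015525

Σk³ = 62015525


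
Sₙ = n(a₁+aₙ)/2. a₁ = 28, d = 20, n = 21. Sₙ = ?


aₙ = 28 + (21-1)×20 = 428
Sₙ = n(a₁+aₙ)/2 = 21×(28+428)/2
= 21×456/2 = 4788

S_21 = 4788


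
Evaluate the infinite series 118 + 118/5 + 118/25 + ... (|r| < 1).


S∞ = a₁/(1-r) = 118/(1 - 1/5)
= 118/(4/5)
= 295/2

S∞ = 295/2


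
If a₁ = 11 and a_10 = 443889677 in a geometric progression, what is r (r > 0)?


r^(n-1) = aₙ/a₁
r^9 = 443889677/11 = 40353607
r = 40353607^(1/9)
= 7

r = 7


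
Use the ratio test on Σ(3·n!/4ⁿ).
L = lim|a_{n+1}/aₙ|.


aₙ = 3·n!/4^n
a_{n+1}/aₙ = (n+1)!/4^(n+1) × 4^n/n!  (constant 3 cancels)
= (n+1)/4
L = lim(n→∞) (n+1)/4 = ∞
L > 1 → series DIVERGES

Diverges (ratio test: L = ∞ > 1)


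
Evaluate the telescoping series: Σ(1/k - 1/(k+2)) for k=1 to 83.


Telescoping with gap 2: two head and two tail terms survive.
= (1 + 1/2) - (1/84 + 1/85)
= 3/2 - 1/84 - 1/85 = 10541/7140

Sum = 10541/7140


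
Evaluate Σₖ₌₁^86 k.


n(n+1)/2 = 86×87/2 = 7482/2 = 3741

Σk = 3741


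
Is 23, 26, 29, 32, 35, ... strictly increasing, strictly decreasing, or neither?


Differences: 3, 3, 3, 3
All differences > 0 → strictly INCREASING

Monotonically increasing


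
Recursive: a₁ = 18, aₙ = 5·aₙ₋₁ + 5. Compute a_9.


Computing step by step:
a_1 = 18
a_2 = 95
a_3 = 480
a_4 = 2405
a_5 = 12030
a_6 = 60155
a_7 = 300780
a_8 = 1503905
a_9 = 7519530


a_9 = 7519530


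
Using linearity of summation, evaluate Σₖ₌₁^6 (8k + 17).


Σ(8k+17) = 8·Σk + 17·n
= 8·21 + 17·6
= 168 + 102 = 270

Σ = 270


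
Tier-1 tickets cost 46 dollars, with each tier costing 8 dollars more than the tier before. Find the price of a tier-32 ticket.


aₙ = a₁ + (n-1)d
= 46 + (32-1)×8
= 46 + 248
= 294

a_32 = 294


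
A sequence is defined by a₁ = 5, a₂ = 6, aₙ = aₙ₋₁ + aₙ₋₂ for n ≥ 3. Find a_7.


Computing iteratively: 5, 6, 11, 17, 28, 45, 73
a_7 = 73

a_7 = 73


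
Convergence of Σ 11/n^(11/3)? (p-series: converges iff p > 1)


p-series test: Σ c/n^p converges if p > 1, diverges if p ≤ 1 (constant c > 0 doesn't affect convergence).
p = 11/3
11/3 > 1 → CONVERGES

Converges (p = 11/3 > 1)


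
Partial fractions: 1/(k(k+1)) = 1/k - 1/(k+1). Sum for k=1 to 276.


1/(k(k+1)) = 1/k - 1/(k+1) (partial fractions)
Telescoping: Σ = 1 - 1/277 = 276/277

Sum = 276/277


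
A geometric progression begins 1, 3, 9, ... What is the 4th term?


aₙ = a₁·r^(n-1)
= 1×3^3
= 1×27
= 27

a_4 = 27


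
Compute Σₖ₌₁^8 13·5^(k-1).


Sₙ = 13×(5^8 - 1)/(5 - 1)
= 13×(390625 - 1)/4
= 13×390624/4
= 1269528

S_8 = 1269528


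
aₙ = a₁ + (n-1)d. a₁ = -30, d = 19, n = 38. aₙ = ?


aₙ = a₁ + (n-1)d
= -30 + (38-1)×19
= -30 + 703
= 673

a_38 = 673


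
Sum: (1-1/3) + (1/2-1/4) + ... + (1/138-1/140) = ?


Telescoping with gap 2: two head and two tail terms survive.
= (1 + 1/2) - (1/139 + 1/140)
= 3/2 - 1/139 - 1/140 = 28911/19460

Sum = 28911/19460


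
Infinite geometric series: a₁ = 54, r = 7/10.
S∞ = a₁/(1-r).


S∞ = a₁/(1-r) = 54/(1 - 7/10)
= 54/(3/10)
= 180

S∞ = 180


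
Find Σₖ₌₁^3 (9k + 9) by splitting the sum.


Σ(9k+9) = 9·Σk + 9·n
= 9·6 + 9·3
= 54 + 27 = 81

Σ = 81


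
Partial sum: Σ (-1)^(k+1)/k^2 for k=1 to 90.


S = 1 - 1/4 + 1/9 - 1/16 + 1/25 - 1/36 + 1/49 - 1/64 ± ...
= 0.8224
(Full series converges to +π²/12 ≈ +0.8225)

S_90 = 0.8224


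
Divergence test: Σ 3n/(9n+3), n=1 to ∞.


lim(n→∞) 3n/(9n+3) = 3/9 = 1/3  (divide numerator and denominator by n)
lim aₙ = 1/3 ≠ 0 → series DIVERGES

Diverges (lim aₙ = 1/3 ≠ 0)


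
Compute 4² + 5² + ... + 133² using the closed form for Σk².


Σₖ₌4^133 k² = Σₖ₌₁^133 k² − Σₖ₌₁^3 k²
= 133·134·267/6 − 3·4·7/6
= 793079 − 14 = 793065

Σk² = 793065


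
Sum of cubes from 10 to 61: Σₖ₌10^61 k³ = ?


Σₖ₌10^61 k³ = [61·62/2]² − [9·10/2]²
= 3575881 − 2025 = 3573856

Σk³ = 3573856


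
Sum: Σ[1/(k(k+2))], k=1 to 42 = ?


1/(k(k+2)) = (1/2)·(1/k - 1/(k+2)) (partial fractions)
Telescoping: Σ = (1/2)·(1 + 1/2 - 1/43 - 1/44) = 2751/3784

Sum = 2751/3784


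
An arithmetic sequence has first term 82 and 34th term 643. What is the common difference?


d = (aₙ - a₁)/(n-1)
= (643 - 82)/(34-1)
= 561/33 = 17

d = 17


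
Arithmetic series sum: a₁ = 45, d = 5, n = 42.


aₙ = 45 + (42-1)×5 = 250
Sₙ = n(a₁+aₙ)/2 = 42×(45+250)/2
= 42×295/2 = 6195

S_42 = 6195


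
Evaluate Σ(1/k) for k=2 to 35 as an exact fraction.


Σₖ₌2^35 1/k = 1/2 + 1/3 + 1/4 + ... + 1/35
= 41309674280509/13127595717600
≈ 3.1468

Sum = 41309674280509/13127595717600 ≈ 3.1468


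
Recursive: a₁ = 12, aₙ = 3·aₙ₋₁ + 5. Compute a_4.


Computing step by step:
a_1 = 12
a_2 = 41
a_3 = 128
a_4 = 389


a_4 = 389


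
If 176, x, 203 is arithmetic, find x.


AM = (176 + 203)/2 = 379/2 = 189.5

AM = 189.5


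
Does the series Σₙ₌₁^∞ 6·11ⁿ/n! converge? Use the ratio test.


aₙ = 6·11^n/n!
a_{n+1}/aₙ = 11^(n+1)/(n+1)! × n!/11^n  (constant 6 cancels)
= 11/(n+1)
L = lim(n→∞) 11/(n+1) = 0
L < 1 → series CONVERGES

Converges (ratio test: L = 0 < 1)


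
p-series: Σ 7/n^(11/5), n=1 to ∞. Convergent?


p-series test: Σ c/n^p converges if p > 1, diverges if p ≤ 1 (constant c > 0 doesn't affect convergence).
p = 11/5
11/5 > 1 → CONVERGES

Converges (p = 11/5 > 1)


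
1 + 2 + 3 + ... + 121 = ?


n(n+1)/2 = 121×122/2 = 14762/2 = 7381

Σk = 7381


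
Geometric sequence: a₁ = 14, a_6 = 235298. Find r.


r^(n-1) = aₙ/a₁
r^5 = 235298/14 = 16807
r = 16807^(1/5)
= 7

r = 7


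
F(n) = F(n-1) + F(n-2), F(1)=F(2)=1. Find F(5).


Fibonacci sequence: 1, 1, 2, 3, 5
F(5) = 5

F(5) = 5


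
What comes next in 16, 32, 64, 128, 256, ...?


Pattern: powers of 2: 2ⁿ
Terms: 16, 32, 64, 128, 256
Next term = 512

Next term = 512


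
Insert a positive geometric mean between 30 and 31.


GM = √(30×31) = √930 = 30.4959

GM = 30.4959


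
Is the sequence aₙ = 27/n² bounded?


a₁ = 27, a₂ = 27/4, a₃ = 27/9, ...
0 < aₙ ≤ 27 for all n ≥ 1
The sequence IS bounded

Bounded (0 < aₙ ≤ 27)


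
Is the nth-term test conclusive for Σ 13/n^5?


lim(n→∞) 13/n^5 = 0
lim aₙ = 0 → nth-term test is INCONCLUSIVE
(Need other tests; this is actually a convergent p-series with p=5 > 1)

Inconclusive (lim aₙ = 0; need another test)


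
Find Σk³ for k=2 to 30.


Σₖ₌2^30 k³ = [30·31/2]² − [1·2/2]²
= 216225 − 1 = 216224

Σk³ = 216224


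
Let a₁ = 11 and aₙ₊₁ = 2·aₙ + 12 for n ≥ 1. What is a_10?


Computing step by step:
a_1 = 11
a_2 = 34
a_3 = 80
a_4 = 172
a_5 = 356
a_6 = 724
a_7 = 1460
a_8 = 2932
a_9 = 5876
a_10 = 11764


a_10 = 11764


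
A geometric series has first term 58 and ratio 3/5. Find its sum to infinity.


S∞ = a₁/(1-r) = 58/(1 - 3/5)
= 58/(2/5)
= 145

S∞ = 145


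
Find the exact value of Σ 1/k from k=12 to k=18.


Σₖ₌12^18 1/k = 1/12 + 1/13 + 1/14 + 1/15 + 1/16 + 1/17 + 1/18
= 529331/1113840
≈ 0.4752

Sum = 529331/1113840 ≈ 0.4752


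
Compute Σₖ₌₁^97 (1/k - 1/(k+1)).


Telescoping: adjacent terms cancel.
= 1/1 - 1/98
= 1 - 1/98 = 97/98

Sum = 97/98


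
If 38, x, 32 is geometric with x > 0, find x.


GM = √(38×32) = √1216 = 34.8712

GM = 34.8712


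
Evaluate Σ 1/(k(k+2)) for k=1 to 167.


1/(k(k+2)) = (1/2)·(1/k - 1/(k+2)) (partial fractions)
Telescoping: Σ = (1/2)·(1 + 1/2 - 1/168 - 1/169) = 42251/56784

Sum = 42251/56784


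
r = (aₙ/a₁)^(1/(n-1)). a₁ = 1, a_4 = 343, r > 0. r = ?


r^(n-1) = aₙ/a₁
r^3 = 343/1 = 343
r = 343^(1/3)
= 7

r = 7


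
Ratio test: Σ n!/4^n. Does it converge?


aₙ = n!/4^n
a_{n+1}/aₙ = (n+1)!/4^(n+1) × 4^n/n!
= (n+1)/4
L = lim(n→∞) (n+1)/4 = ∞
L > 1 → series DIVERGES

Diverges (ratio test: L = ∞ > 1)


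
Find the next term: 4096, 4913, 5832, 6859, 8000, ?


Pattern: perfect cubes: n³
Terms: 4096, 4913, 5832, 6859, 8000
Next term = 9261

Next term = 9261


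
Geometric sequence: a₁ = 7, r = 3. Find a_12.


aₙ = a₁·r^(n-1)
= 7×3^11
= 7×177147
= 1240029

a_12 = 1240029


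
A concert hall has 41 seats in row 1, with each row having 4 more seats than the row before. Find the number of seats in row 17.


aₙ = a₁ + (n-1)d
= 41 + (17-1)×4
= 41 + 64
= 105

a_17 = 105


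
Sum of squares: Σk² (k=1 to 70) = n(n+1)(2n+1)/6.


n = 70
n(n+1)(2n+1)/6 = 70×71×141/6
= 700770/6 = 116795

Σk² = 116795


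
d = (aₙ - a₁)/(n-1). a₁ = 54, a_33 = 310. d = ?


d = (aₙ - a₁)/(n-1)
= (310 - 54)/(33-1)
= 256/32 = 8

d = 8


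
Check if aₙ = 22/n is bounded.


a₁ = 22, a₂ = 22/2, a₃ = 22/3, ...
0 < aₙ ≤ 22 for all n ≥ 1
Lower bound: 0, Upper bound: 22
The sequence IS bounded

Bounded (0 < aₙ ≤ 22)


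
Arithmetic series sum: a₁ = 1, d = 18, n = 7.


aₙ = 1 + (7-1)×18 = 109
Sₙ = n(a₁+aₙ)/2 = 7×(1+109)/2
= 7×110/2 = 385

S_7 = 385


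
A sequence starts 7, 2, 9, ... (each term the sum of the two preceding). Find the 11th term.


Computing iteratively: 7, 2, 9, 11, 20, 31, 51, 82, 133, 215, 348
a_11 = 348

a_11 = 348


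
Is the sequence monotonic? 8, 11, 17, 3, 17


Differences: 3, 6, -14, 14
Difference at position 1 is +3 (> 0) but position 3 is -14 (< 0) — sequence both rises and falls
→ NOT monotonic

Not monotonic


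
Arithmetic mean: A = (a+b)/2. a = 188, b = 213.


AM = (188 + 213)/2 = 401/2 = 200.5

AM = 200.5


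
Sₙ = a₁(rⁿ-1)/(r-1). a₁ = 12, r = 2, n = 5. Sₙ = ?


Sₙ = 12×(2^5 - 1)/(2 - 1)
= 12×(32 - 1)/1
= 12×31/1
= 372

S_5 = 372


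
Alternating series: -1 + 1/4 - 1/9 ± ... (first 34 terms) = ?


S = -1 + 1/4 - 1/9 + 1/16 - 1/25 + 1/36 - 1/49 + 1/64 ± ...
= -0.822
(Full series converges to -π²/12 ≈ -0.8225)

S_34 = -0.822
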